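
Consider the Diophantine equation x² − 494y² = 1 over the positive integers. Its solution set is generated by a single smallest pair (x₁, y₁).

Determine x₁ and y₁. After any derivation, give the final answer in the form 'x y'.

d=494: √d = [22; 4,2,2,1,2,1,2,2,4,44] (ℓ=10, even), read p_9/q_9
i=0: a=22 ⇒ p=22, q=1
i=1: a=4 ⇒ p=89, q=4
…
i=5: a=2 ⇒ p=1867, q=84
i=6: a=1 ⇒ p=2556, q=115
i=7: a=2 ⇒ p=6979, q=314
i=8: a=2 ⇒ p=16514, q=743
i=9: a=4 ⇒ p=73035, q=3286
→ (73035, 3286).  Check: 73035²=5334111225, 494·3286²=5334111224, difference 1.

73035 3286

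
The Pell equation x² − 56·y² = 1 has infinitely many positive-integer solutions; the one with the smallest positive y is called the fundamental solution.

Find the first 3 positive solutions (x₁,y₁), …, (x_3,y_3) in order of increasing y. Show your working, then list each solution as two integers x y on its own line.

d=56: √d = [7; 2,14] (ℓ=2, even), read p_1/q_1
k=0  a_k=7  p_k/q_k = 7/1
k=1  a_k=2  p_k/q_k = 15/2
(x₁, y₁) = (15, 2);  15² − 56·2² = 1 ✓
k=2:  x_2 = 15·15+56·2·2 = 449,  y_2 = 15·2+2·15 = 60
k=3:  x_3 = 15·449+56·2·60 = 13455,  y_3 = 15·60+2·449 = 1798

15 2
449 60
13455 1798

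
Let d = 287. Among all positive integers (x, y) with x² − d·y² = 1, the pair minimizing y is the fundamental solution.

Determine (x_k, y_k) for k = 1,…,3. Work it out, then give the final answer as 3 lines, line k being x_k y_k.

d=287: √d = [16; 1,15,1,32] (ℓ=4, even), read p_3/q_3
a_0=16:  p_0=16·1+0=16,  q_0=16·0+1=1
a_1=1:  p_1=1·16+1=17,  q_1=1·1+0=1
a_2=15:  p_2=15·17+16=271,  q_2=15·1+1=16
a_3=1:  p_3=1·271+17=288,  q_3=1·16+1=17
fundamental: x₁=288, y₁=17  (since 82944 − 287·289 = 1)
(x_2, y_2) = (288·288 + 287·17·17, 288·17 + 17·288) = (165887, 9792)
(x_3, y_3) = (288·165887 + 287·17·9792, 288·9792 + 17·165887) = (95550624, 5640175)

288 17
165887 9792
95550624 5640175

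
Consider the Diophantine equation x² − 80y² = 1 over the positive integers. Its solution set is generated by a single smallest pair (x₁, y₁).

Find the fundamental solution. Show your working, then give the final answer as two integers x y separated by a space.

√80 = [8; 1,16, …], period ℓ=2 (even) → k=1
i=0: a=8 ⇒ p=8, q=1
i=1: a=1 ⇒ p=9, q=1
(x₁, y₁) = (9, 1);  9² − 80·1² = 1 ✓

9 1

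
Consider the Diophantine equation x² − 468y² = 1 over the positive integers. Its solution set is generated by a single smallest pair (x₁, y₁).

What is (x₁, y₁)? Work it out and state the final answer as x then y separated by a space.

d=468: √d = [21; 1,1,1,2,1,1,1,42] (ℓ=8, even), read p_7/q_7
step 0: (21, 1)  from 21·(1,0) + (0,1)
step 1: (22, 1)  from 1·(21,1) + (1,0)
…
step 3: (65, 3)  from 1·(43,2) + (22,1)
…
step 5: (238, 11)  from 1·(173,8) + (65,3)
step 6: (411, 19)  from 1·(238,11) + (173,8)
step 7: (649, 30)  from 1·(411,19) + (238,11)
fundamental: x₁=649, y₁=30  (since 421201 − 468·900 = 1)

649 30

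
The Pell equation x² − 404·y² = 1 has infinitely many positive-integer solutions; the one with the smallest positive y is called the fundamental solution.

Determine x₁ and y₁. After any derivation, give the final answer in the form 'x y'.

√404 = [20; 10,40, …], period ℓ=2 (even) → k=1
i=0: a=20 ⇒ p=20, q=1
i=1: a=10 ⇒ p=201, q=10
→ (201, 10).  Check: 201²=40401, 404·10²=40400, difference 1.

201 10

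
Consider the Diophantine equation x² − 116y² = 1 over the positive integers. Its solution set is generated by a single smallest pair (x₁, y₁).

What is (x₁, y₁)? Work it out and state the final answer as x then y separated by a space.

9801 910

d=116: √d = [10; 1,3,2,1,4,1,2,3,1,20] (ℓ=10, even), read p_9/q_9
step 0: (10, 1)  from 10·(1,0) + (0,1)
…
step 4: (140, 13)  from 1·(97,9) + (43,4)
…
step 7: (2251, 209)  from 2·(797,74) + (657,61)
step 8: (7550, 701)  from 3·(2251,209) + (797,74)
step 9: (9801, 910)  from 1·(7550,701) + (2251,209)
→ (9801, 910).  Check: 9801²=96059601, 116·910²=96059600, difference 1.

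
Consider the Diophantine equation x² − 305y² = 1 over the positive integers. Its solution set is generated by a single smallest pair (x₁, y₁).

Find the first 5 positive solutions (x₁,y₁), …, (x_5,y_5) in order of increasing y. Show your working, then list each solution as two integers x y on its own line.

489 28
478241 27384
467719209 26781524
457428908161 26192303088
447365004462249 25616045638540

d=305: √d = [17; 2,6,2,34] (ℓ=4, even), read p_3/q_3
k=0  a_k=17  p_k/q_k = 17/1
k=1  a_k=2  p_k/q_k = 35/2
k=2  a_k=6  p_k/q_k = 227/13
k=3  a_k=2  p_k/q_k = 489/28
→ (489, 28).  Check: 489²=239121, 305·28²=239120, difference 1.
k=2:  x_2 = 489·489+305·28·28 = 478241,  y_2 = 489·28+28·489 = 27384
k=3:  x_3 = 489·478241+305·28·27384 = 467719209,  y_3 = 489·27384+28·478241 = 26781524
k=4:  x_4 = 489·467719209+305·28·26781524 = 457428908161,  y_4 = 489·26781524+28·467719209 = 26192303088
k=5:  x_5 = 489·457428908161+305·28·26192303088 = 447365004462249,  y_5 = 489·26192303088+28·457428908161 = 25616045638540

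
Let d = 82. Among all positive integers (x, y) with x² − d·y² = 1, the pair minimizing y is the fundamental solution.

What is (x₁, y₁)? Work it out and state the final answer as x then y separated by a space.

163 18

√82 → a₀=9, period (18); ℓ=1 odd so k=1
k=0  a_k=9  p_k/q_k = 9/1
k=1  a_k=18  p_k/q_k = 163/18
(x₁, y₁) = (163, 18);  163² − 82·18² = 1 ✓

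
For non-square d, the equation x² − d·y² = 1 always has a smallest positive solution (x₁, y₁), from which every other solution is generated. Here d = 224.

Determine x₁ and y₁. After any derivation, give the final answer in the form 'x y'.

15 1

d=224: √d = [14; 1,28] (ℓ=2, even), read p_1/q_1
a_0=14:  p_0=14·1+0=14,  q_0=14·0+1=1
a_1=1:  p_1=1·14+1=15,  q_1=1·1+0=1
fundamental: x₁=15, y₁=1  (since 225 − 224·1 = 1)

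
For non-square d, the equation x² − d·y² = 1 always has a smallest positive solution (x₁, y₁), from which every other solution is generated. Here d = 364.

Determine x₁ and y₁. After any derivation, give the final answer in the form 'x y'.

4954951 259710

[19; 12,1,2,3,1,8,1,3,2,1,12,38] for √364; ℓ=12 ⇒ convergent index 11
i=0: a=19 ⇒ p=19, q=1
i=1: a=12 ⇒ p=229, q=12
i=2: a=1 ⇒ p=248, q=13
i=3: a=2 ⇒ p=725, q=38
i=4: a=3 ⇒ p=2423, q=127
i=5: a=1 ⇒ p=3148, q=165
…
i=8: a=3 ⇒ p=119872, q=6283
i=9: a=2 ⇒ p=270499, q=14178
i=10: a=1 ⇒ p=390371, q=20461
i=11: a=12 ⇒ p=4954951, q=259710
→ (4954951, 259710).  Check: 4954951²=24551539412401, 364·259710²=24551539412400, difference 1.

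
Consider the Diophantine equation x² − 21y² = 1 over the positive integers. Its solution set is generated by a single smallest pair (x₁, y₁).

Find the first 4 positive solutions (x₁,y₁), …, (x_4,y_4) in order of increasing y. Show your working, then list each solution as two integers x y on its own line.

√21 = [4; 1,1,2,1,1,8, …], period ℓ=6 (even) → k=5
a_0=4:  p_0=4·1+0=4,  q_0=4·0+1=1
…
a_3=2:  p_3=2·9+5=23,  q_3=2·2+1=5
a_4=1:  p_4=1·23+9=32,  q_4=1·5+2=7
a_5=1:  p_5=1·32+23=55,  q_5=1·7+5=12
fundamental: x₁=55, y₁=12  (since 3025 − 21·144 = 1)
(55+12√21)^2 = 6049 + 1320√21
(55+12√21)^3 = 665335 + 145188√21
(55+12√21)^4 = 73180801 + 15969360√21

55 12
6049 1320
665335 145188
73180801 15969360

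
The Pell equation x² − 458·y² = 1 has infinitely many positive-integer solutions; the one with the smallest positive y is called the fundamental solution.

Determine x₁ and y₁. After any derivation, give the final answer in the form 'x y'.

√458 = [21; 2,2,42, …], period ℓ=3 (odd) → k=5
i=0: a=21 ⇒ p=21, q=1
i=1: a=2 ⇒ p=43, q=2
…
i=4: a=2 ⇒ p=9181, q=429
i=5: a=2 ⇒ p=22899, q=1070
→ (22899, 1070).  Check: 22899²=524364201, 458·1070²=524364200, difference 1.

22899 1070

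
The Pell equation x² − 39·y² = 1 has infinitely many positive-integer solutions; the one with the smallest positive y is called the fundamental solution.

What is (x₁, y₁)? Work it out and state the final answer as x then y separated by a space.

25 4

√39 → a₀=6, period (4,12); ℓ=2 even so k=1
k=0  a_k=6  p_k/q_k = 6/1
k=1  a_k=4  p_k/q_k = 25/4
→ (25, 4).  Check: 25²=625, 39·4²=624, difference 1.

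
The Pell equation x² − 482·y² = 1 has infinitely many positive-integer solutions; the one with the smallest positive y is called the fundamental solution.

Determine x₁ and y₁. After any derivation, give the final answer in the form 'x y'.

483 22

√482 = [21; 1,20,1,42, …], period ℓ=4 (even) → k=3
k=0  a_k=21  p_k/q_k = 21/1
…
k=2  a_k=20  p_k/q_k = 461/21
k=3  a_k=1  p_k/q_k = 483/22
→ (483, 22).  Check: 483²=233289, 482·22²=233288, difference 1.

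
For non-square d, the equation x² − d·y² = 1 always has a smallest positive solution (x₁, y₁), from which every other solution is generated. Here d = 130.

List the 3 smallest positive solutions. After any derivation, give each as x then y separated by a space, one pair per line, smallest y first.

d=130: √d = [11; 2,2,22] (ℓ=3, odd), read p_5/q_5
a_0=11:  p_0=11·1+0=11,  q_0=11·0+1=1
a_1=2:  p_1=2·11+1=23,  q_1=2·1+0=2
a_2=2:  p_2=2·23+11=57,  q_2=2·2+1=5
…
a_4=2:  p_4=2·1277+57=2611,  q_4=2·112+5=229
a_5=2:  p_5=2·2611+1277=6499,  q_5=2·229+112=570
(x₁, y₁) = (6499, 570);  6499² − 130·570² = 1 ✓
k=2:  x_2 = 6499·6499+130·570·570 = 84474001,  y_2 = 6499·570+570·6499 = 7408860
k=3:  x_3 = 6499·84474001+130·570·7408860 = 1097993058499,  y_3 = 6499·7408860+570·84474001 = 96300361710

6499 570
84474001 7408860
1097993058499 96300361710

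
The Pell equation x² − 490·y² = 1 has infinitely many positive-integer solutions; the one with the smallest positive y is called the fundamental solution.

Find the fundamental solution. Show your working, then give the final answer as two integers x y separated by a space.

1039681 46968

√490 → a₀=22, period (7,2,1,4,4,4,1,2,7,44); ℓ=10 even so k=9
i=0: a=22 ⇒ p=22, q=1
…
i=2: a=2 ⇒ p=332, q=15
…
i=6: a=4 ⇒ p=40708, q=1839
…
i=8: a=2 ⇒ p=141338, q=6385
i=9: a=7 ⇒ p=1039681, q=46968
(x₁, y₁) = (1039681, 46968);  1039681² − 490·46968² = 1 ✓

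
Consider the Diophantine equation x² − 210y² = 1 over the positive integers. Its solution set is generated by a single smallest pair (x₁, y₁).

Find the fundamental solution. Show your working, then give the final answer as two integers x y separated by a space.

29 2

√210 = [14; 2,28, …], period ℓ=2 (even) → k=1
i=0: a=14 ⇒ p=14, q=1
i=1: a=2 ⇒ p=29, q=2
fundamental: x₁=29, y₁=2  (since 841 − 210·4 = 1)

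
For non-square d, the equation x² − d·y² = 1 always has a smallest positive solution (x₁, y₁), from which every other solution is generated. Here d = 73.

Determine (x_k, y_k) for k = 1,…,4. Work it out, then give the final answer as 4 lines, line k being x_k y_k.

2281249 267000
10408194000001 1218186966000
47487364308614281249 5557975596000801000
216661004683313632776000001 25358252540801244373932000

√73 = [8; 1,1,5,5,1,1,16, …], period ℓ=7 (odd) → k=13
k=0  a_k=8  p_k/q_k = 8/1
…
k=3  a_k=5  p_k/q_k = 94/11
k=4  a_k=5  p_k/q_k = 487/57
…
k=6  a_k=1  p_k/q_k = 1068/125
…
k=8  a_k=1  p_k/q_k = 18737/2193
k=9  a_k=1  p_k/q_k = 36406/4261
…
k=12  a_k=1  p_k/q_k = 1241008/145249
k=13  a_k=1  p_k/q_k = 2281249/267000
(x₁, y₁) = (2281249, 267000);  2281249² − 73·267000² = 1 ✓
k=2:  x_2 = 2281249·2281249+73·267000·267000 = 10408194000001,  y_2 = 2281249·267000+267000·2281249 = 1218186966000
k=3:  x_3 = 2281249·10408194000001+73·267000·1218186966000 = 47487364308614281249,  y_3 = 2281249·1218186966000+267000·10408194000001 = 5557975596000801000
k=4:  x_4 = 2281249·47487364308614281249+73·267000·5557975596000801000 = 216661004683313632776000001,  y_4 = 2281249·5557975596000801000+267000·47487364308614281249 = 25358252540801244373932000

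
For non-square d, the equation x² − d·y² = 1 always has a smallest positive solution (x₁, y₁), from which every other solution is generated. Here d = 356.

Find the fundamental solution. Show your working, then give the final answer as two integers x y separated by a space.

500001 26500

√356 → a₀=18, period (1,6,1,1,2,…,6,1,36); ℓ=14 even so k=13
step 0: (18, 1)  from 18·(1,0) + (0,1)
step 1: (19, 1)  from 1·(18,1) + (1,0)
…
step 4: (283, 15)  from 1·(151,8) + (132,7)
…
step 7: (8717, 462)  from 8·(1000,53) + (717,38)
…
step 12: (433982, 23001)  from 6·(66019,3499) + (37868,2007)
step 13: (500001, 26500)  from 1·(433982,23001) + (66019,3499)
fundamental: x₁=500001, y₁=26500  (since 250001000001 − 356·702250000 = 1)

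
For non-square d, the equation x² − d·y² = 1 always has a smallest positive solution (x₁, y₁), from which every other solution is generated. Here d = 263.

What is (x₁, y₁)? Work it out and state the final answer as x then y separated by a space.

139128 8579

√263 = [16; 4,1,1,1,1,15,1,1,1,1,4,32, …], period ℓ=12 (even) → k=11
step 0: (16, 1)  from 16·(1,0) + (0,1)
step 1: (65, 4)  from 4·(16,1) + (1,0)
step 2: (81, 5)  from 1·(65,4) + (16,1)
step 3: (146, 9)  from 1·(81,5) + (65,4)
step 4: (227, 14)  from 1·(146,9) + (81,5)
step 5: (373, 23)  from 1·(227,14) + (146,9)
…
step 7: (6195, 382)  from 1·(5822,359) + (373,23)
step 8: (12017, 741)  from 1·(6195,382) + (5822,359)
step 9: (18212, 1123)  from 1·(12017,741) + (6195,382)
step 10: (30229, 1864)  from 1·(18212,1123) + (12017,741)
step 11: (139128, 8579)  from 4·(30229,1864) + (18212,1123)
→ (139128, 8579).  Check: 139128²=19356600384, 263·8579²=19356600383, difference 1.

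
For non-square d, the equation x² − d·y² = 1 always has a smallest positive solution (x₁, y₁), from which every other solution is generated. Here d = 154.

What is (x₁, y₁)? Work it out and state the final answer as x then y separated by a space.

21295 1716

√154 → a₀=12, period (2,2,3,1,2,1,3,2,2,24); ℓ=10 even so k=9
i=0: a=12 ⇒ p=12, q=1
i=1: a=2 ⇒ p=25, q=2
i=2: a=2 ⇒ p=62, q=5
…
i=4: a=1 ⇒ p=273, q=22
…
i=7: a=3 ⇒ p=3847, q=310
i=8: a=2 ⇒ p=8724, q=703
i=9: a=2 ⇒ p=21295, q=1716
(x₁, y₁) = (21295, 1716);  21295² − 154·1716² = 1 ✓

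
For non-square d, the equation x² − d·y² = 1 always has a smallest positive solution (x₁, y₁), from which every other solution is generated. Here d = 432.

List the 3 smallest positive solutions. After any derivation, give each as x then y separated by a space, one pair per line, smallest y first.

√432 → a₀=20, period (1,3,1,1,1,3,1,40); ℓ=8 even so k=7
step 0: (20, 1)  from 20·(1,0) + (0,1)
step 1: (21, 1)  from 1·(20,1) + (1,0)
…
step 3: (104, 5)  from 1·(83,4) + (21,1)
step 4: (187, 9)  from 1·(104,5) + (83,4)
step 5: (291, 14)  from 1·(187,9) + (104,5)
step 6: (1060, 51)  from 3·(291,14) + (187,9)
step 7: (1351, 65)  from 1·(1060,51) + (291,14)
fundamental: x₁=1351, y₁=65  (since 1825201 − 432·4225 = 1)
(x_2, y_2) = (1351·1351 + 432·65·65, 1351·65 + 65·1351) = (3650401, 175630)
(x_3, y_3) = (1351·3650401 + 432·65·175630, 1351·175630 + 65·3650401) = (9863382151, 474552195)

1351 65
3650401 175630
9863382151 474552195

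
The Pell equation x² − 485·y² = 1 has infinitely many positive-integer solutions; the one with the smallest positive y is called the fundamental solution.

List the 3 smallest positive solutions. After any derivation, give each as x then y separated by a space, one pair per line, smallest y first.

[22; 44] for √485; ℓ=1 ⇒ convergent index 1
i=0: a=22 ⇒ p=22, q=1
i=1: a=44 ⇒ p=969, q=44
→ (969, 44).  Check: 969²=938961, 485·44²=938960, difference 1.
k=2:  x_2 = 969·969+485·44·44 = 1877921,  y_2 = 969·44+44·969 = 85272
k=3:  x_3 = 969·1877921+485·44·85272 = 3639409929,  y_3 = 969·85272+44·1877921 = 165257092

969 44
1877921 85272
3639409929 165257092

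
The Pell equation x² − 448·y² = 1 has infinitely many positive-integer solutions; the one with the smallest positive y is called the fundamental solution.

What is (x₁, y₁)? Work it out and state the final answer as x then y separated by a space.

√448 = [21; 6,42, …], period ℓ=2 (even) → k=1
k=0  a_k=21  p_k/q_k = 21/1
k=1  a_k=6  p_k/q_k = 127/6
(x₁, y₁) = (127, 6);  127² − 448·6² = 1 ✓

127 6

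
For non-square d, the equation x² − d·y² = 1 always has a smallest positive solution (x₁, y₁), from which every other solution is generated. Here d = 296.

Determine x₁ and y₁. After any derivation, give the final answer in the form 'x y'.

[17; 4,1,7,1,4,34] for √296; ℓ=6 ⇒ convergent index 5
step 0: (17, 1)  from 17·(1,0) + (0,1)
…
step 2: (86, 5)  from 1·(69,4) + (17,1)
step 3: (671, 39)  from 7·(86,5) + (69,4)
step 4: (757, 44)  from 1·(671,39) + (86,5)
step 5: (3699, 215)  from 4·(757,44) + (671,39)
fundamental: x₁=3699, y₁=215  (since 13682601 − 296·46225 = 1)

3699 215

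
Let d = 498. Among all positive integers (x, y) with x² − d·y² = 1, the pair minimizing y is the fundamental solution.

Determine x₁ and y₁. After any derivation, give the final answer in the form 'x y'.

[22; 3,6,22,6,3,44] for √498; ℓ=6 ⇒ convergent index 5
i=0: a=22 ⇒ p=22, q=1
…
i=2: a=6 ⇒ p=424, q=19
…
i=4: a=6 ⇒ p=56794, q=2545
i=5: a=3 ⇒ p=179777, q=8056
(x₁, y₁) = (179777, 8056);  179777² − 498·8056² = 1 ✓

179777 8056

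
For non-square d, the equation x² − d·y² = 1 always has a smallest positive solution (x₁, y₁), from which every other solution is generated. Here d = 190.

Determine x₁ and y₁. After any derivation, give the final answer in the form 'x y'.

52021 3774

[13; 1,3,1,1,1,…,3,1,26] for √190; ℓ=14 ⇒ convergent index 13
k=0  a_k=13  p_k/q_k = 13/1
…
k=3  a_k=1  p_k/q_k = 69/5
k=4  a_k=1  p_k/q_k = 124/9
…
k=6  a_k=2  p_k/q_k = 510/37
…
k=12  a_k=3  p_k/q_k = 40787/2959
k=13  a_k=1  p_k/q_k = 52021/3774
(x₁, y₁) = (52021, 3774);  52021² − 190·3774² = 1 ✓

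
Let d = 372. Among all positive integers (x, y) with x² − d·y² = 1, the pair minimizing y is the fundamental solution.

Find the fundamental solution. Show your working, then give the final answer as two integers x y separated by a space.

d=372: √d = [19; 3,2,12,2,3,38] (ℓ=6, even), read p_5/q_5
step 0: (19, 1)  from 19·(1,0) + (0,1)
…
step 3: (1678, 87)  from 12·(135,7) + (58,3)
step 4: (3491, 181)  from 2·(1678,87) + (135,7)
step 5: (12151, 630)  from 3·(3491,181) + (1678,87)
→ (12151, 630).  Check: 12151²=147646801, 372·630²=147646800, difference 1.

12151 630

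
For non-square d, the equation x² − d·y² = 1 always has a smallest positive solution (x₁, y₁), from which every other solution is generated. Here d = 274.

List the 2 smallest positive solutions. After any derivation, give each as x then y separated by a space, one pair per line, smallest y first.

3959299 239190
31352097142801 1894049455620

√274 → a₀=16, period (1,1,4,4,1,1,32); ℓ=7 odd so k=13
step 0: (16, 1)  from 16·(1,0) + (0,1)
step 1: (17, 1)  from 1·(16,1) + (1,0)
step 2: (33, 2)  from 1·(17,1) + (16,1)
…
step 4: (629, 38)  from 4·(149,9) + (33,2)
step 5: (778, 47)  from 1·(629,38) + (149,9)
step 6: (1407, 85)  from 1·(778,47) + (629,38)
step 7: (45802, 2767)  from 32·(1407,85) + (778,47)
step 8: (47209, 2852)  from 1·(45802,2767) + (1407,85)
step 9: (93011, 5619)  from 1·(47209,2852) + (45802,2767)
step 10: (419253, 25328)  from 4·(93011,5619) + (47209,2852)
step 11: (1770023, 106931)  from 4·(419253,25328) + (93011,5619)
step 12: (2189276, 132259)  from 1·(1770023,106931) + (419253,25328)
step 13: (3959299, 239190)  from 1·(2189276,132259) + (1770023,106931)
→ (3959299, 239190).  Check: 3959299²=15676048571401, 274·239190²=15676048571400, difference 1.
(x_2, y_2) = (3959299·3959299 + 274·239190·239190, 3959299·239190 + 239190·3959299) = (31352097142801, 1894049455620)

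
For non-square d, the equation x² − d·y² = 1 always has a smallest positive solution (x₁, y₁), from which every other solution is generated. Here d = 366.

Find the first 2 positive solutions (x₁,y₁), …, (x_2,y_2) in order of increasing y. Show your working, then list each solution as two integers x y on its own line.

[19; 7,1,1,1,2,12,2,1,1,1,7,38] for √366; ℓ=12 ⇒ convergent index 11
k=0  a_k=19  p_k/q_k = 19/1
k=1  a_k=7  p_k/q_k = 134/7
k=2  a_k=1  p_k/q_k = 153/8
k=3  a_k=1  p_k/q_k = 287/15
…
k=5  a_k=2  p_k/q_k = 1167/61
k=6  a_k=12  p_k/q_k = 14444/755
…
k=8  a_k=1  p_k/q_k = 44499/2326
k=9  a_k=1  p_k/q_k = 74554/3897
k=10  a_k=1  p_k/q_k = 119053/6223
k=11  a_k=7  p_k/q_k = 907925/47458
(x₁, y₁) = (907925, 47458);  907925² − 366·47458² = 1 ✓
(x_2, y_2) = (907925·907925 + 366·47458·47458, 907925·47458 + 47458·907925) = (1648655611249, 86176609300)

907925 47458
1648655611249 86176609300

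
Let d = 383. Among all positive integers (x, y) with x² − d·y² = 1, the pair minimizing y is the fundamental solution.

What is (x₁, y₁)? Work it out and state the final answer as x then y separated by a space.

√383 = [19; 1,1,3,19,3,1,1,38, …], period ℓ=8 (even) → k=7
i=0: a=19 ⇒ p=19, q=1
…
i=3: a=3 ⇒ p=137, q=7
…
i=6: a=1 ⇒ p=10705, q=547
i=7: a=1 ⇒ p=18768, q=959
(x₁, y₁) = (18768, 959);  18768² − 383·959² = 1 ✓

18768 959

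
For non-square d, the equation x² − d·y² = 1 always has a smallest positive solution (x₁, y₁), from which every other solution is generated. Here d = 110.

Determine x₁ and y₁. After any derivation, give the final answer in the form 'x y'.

21 2

√110 → a₀=10, period (2,20); ℓ=2 even so k=1
a_0=10:  p_0=10·1+0=10,  q_0=10·0+1=1
a_1=2:  p_1=2·10+1=21,  q_1=2·1+0=2
→ (21, 2).  Check: 21²=441, 110·2²=440, difference 1.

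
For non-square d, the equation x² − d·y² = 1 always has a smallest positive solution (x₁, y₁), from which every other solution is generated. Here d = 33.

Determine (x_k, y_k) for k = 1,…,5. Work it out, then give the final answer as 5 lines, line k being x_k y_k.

23 4
1057 184
48599 8460
2234497 388976
102738263 17884436

[5; 1,2,1,10] for √33; ℓ=4 ⇒ convergent index 3
i=0: a=5 ⇒ p=5, q=1
…
i=2: a=2 ⇒ p=17, q=3
i=3: a=1 ⇒ p=23, q=4
→ (23, 4).  Check: 23²=529, 33·4²=528, difference 1.
k=2:  x_2 = 23·23+33·4·4 = 1057,  y_2 = 23·4+4·23 = 184
k=3:  x_3 = 23·1057+33·4·184 = 48599,  y_3 = 23·184+4·1057 = 8460
k=4:  x_4 = 23·48599+33·4·8460 = 2234497,  y_4 = 23·8460+4·48599 = 388976
k=5:  x_5 = 23·2234497+33·4·388976 = 102738263,  y_5 = 23·388976+4·2234497 = 17884436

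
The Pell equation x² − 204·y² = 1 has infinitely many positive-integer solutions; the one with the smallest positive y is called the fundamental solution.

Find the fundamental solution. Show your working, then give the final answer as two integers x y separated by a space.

[14; 3,1,1,6,1,1,3,28] for √204; ℓ=8 ⇒ convergent index 7
i=0: a=14 ⇒ p=14, q=1
i=1: a=3 ⇒ p=43, q=3
i=2: a=1 ⇒ p=57, q=4
i=3: a=1 ⇒ p=100, q=7
i=4: a=6 ⇒ p=657, q=46
i=5: a=1 ⇒ p=757, q=53
i=6: a=1 ⇒ p=1414, q=99
i=7: a=3 ⇒ p=4999, q=350
(x₁, y₁) = (4999, 350);  4999² − 204·350² = 1 ✓

4999 350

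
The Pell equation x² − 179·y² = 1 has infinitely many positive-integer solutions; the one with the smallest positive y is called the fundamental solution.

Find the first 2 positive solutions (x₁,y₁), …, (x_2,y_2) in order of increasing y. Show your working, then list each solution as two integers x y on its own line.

d=179: √d = [13; 2,1,1,1,3,…,1,2,26] (ℓ=14, even), read p_13/q_13
k=0  a_k=13  p_k/q_k = 13/1
k=1  a_k=2  p_k/q_k = 27/2
k=2  a_k=1  p_k/q_k = 40/3
k=3  a_k=1  p_k/q_k = 67/5
k=4  a_k=1  p_k/q_k = 107/8
k=5  a_k=3  p_k/q_k = 388/29
k=6  a_k=5  p_k/q_k = 2047/153
k=7  a_k=13  p_k/q_k = 26999/2018
…
k=11  a_k=1  p_k/q_k = 1013292/75737
k=12  a_k=1  p_k/q_k = 1588459/118727
k=13  a_k=2  p_k/q_k = 4190210/313191
→ (4190210, 313191).  Check: 4190210²=17557859844100, 179·313191²=17557859844099, difference 1.
n=2: (4190210,313191)∘(4190210,313191) = (4190210·4190210+179·313191·313191, 4190210·313191+313191·4190210) = (35115719688199,2624672120220)

4190210 313191
35115719688199 2624672120220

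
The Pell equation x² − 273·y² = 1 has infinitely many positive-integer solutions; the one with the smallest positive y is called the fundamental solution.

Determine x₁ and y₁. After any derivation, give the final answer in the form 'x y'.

√273 → a₀=16, period (1,1,10,1,1,32); ℓ=6 even so k=5
step 0: (16, 1)  from 16·(1,0) + (0,1)
step 1: (17, 1)  from 1·(16,1) + (1,0)
step 2: (33, 2)  from 1·(17,1) + (16,1)
step 3: (347, 21)  from 10·(33,2) + (17,1)
step 4: (380, 23)  from 1·(347,21) + (33,2)
step 5: (727, 44)  from 1·(380,23) + (347,21)
fundamental: x₁=727, y₁=44  (since 528529 − 273·1936 = 1)

727 44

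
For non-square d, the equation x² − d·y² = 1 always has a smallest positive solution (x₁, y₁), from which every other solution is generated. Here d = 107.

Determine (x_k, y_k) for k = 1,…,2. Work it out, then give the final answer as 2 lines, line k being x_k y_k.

[10; 2,1,9,1,2,20] for √107; ℓ=6 ⇒ convergent index 5
step 0: (10, 1)  from 10·(1,0) + (0,1)
…
step 2: (31, 3)  from 1·(21,2) + (10,1)
step 3: (300, 29)  from 9·(31,3) + (21,2)
step 4: (331, 32)  from 1·(300,29) + (31,3)
step 5: (962, 93)  from 2·(331,32) + (300,29)
(x₁, y₁) = (962, 93);  962² − 107·93² = 1 ✓
(x_2, y_2) = (962·962 + 107·93·93, 962·93 + 93·962) = (1850887, 178932)

962 93
1850887 178932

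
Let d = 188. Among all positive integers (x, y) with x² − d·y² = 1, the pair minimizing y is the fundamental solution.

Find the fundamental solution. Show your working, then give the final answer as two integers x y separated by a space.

√188 = [13; 1,2,2,6,2,2,1,26, …], period ℓ=8 (even) → k=7
a_0=13:  p_0=13·1+0=13,  q_0=13·0+1=1
a_1=1:  p_1=1·13+1=14,  q_1=1·1+0=1
a_2=2:  p_2=2·14+13=41,  q_2=2·1+1=3
a_3=2:  p_3=2·41+14=96,  q_3=2·3+1=7
…
a_6=2:  p_6=2·1330+617=3277,  q_6=2·97+45=239
a_7=1:  p_7=1·3277+1330=4607,  q_7=1·239+97=336
fundamental: x₁=4607, y₁=336  (since 21224449 − 188·112896 = 1)

4607 336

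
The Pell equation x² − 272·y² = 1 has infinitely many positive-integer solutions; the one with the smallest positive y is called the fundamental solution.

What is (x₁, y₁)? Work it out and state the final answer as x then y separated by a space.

√272 = [16; 2,32, …], period ℓ=2 (even) → k=1
step 0: (16, 1)  from 16·(1,0) + (0,1)
step 1: (33, 2)  from 2·(16,1) + (1,0)
(x₁, y₁) = (33, 2);  33² − 272·2² = 1 ✓

33 2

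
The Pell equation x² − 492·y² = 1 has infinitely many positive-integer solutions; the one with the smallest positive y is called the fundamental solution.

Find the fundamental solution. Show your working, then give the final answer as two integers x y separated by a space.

29767 1342

√492 = [22; 5,1,1,10,1,1,5,44, …], period ℓ=8 (even) → k=7
a_0=22:  p_0=22·1+0=22,  q_0=22·0+1=1
a_1=5:  p_1=5·22+1=111,  q_1=5·1+0=5
…
a_3=1:  p_3=1·133+111=244,  q_3=1·6+5=11
…
a_5=1:  p_5=1·2573+244=2817,  q_5=1·116+11=127
a_6=1:  p_6=1·2817+2573=5390,  q_6=1·127+116=243
a_7=5:  p_7=5·5390+2817=29767,  q_7=5·243+127=1342
fundamental: x₁=29767, y₁=1342  (since 886074289 − 492·1800964 = 1)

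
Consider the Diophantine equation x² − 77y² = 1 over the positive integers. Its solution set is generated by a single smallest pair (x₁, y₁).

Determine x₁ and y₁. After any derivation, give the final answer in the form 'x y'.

351 40

d=77: √d = [8; 1,3,2,3,1,16] (ℓ=6, even), read p_5/q_5
step 0: (8, 1)  from 8·(1,0) + (0,1)
…
step 4: (272, 31)  from 3·(79,9) + (35,4)
step 5: (351, 40)  from 1·(272,31) + (79,9)
(x₁, y₁) = (351, 40);  351² − 77·40² = 1 ✓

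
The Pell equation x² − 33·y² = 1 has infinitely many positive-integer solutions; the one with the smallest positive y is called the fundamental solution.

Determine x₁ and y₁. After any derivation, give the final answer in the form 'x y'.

√33 → a₀=5, period (1,2,1,10); ℓ=4 even so k=3
i=0: a=5 ⇒ p=5, q=1
i=1: a=1 ⇒ p=6, q=1
i=2: a=2 ⇒ p=17, q=3
i=3: a=1 ⇒ p=23, q=4
fundamental: x₁=23, y₁=4  (since 529 − 33·16 = 1)

23 4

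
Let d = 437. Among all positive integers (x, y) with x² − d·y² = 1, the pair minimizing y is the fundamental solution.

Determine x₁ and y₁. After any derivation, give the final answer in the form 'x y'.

4599 220

√437 = [20; 1,9,2,9,1,40, …], period ℓ=6 (even) → k=5
a_0=20:  p_0=20·1+0=20,  q_0=20·0+1=1
…
a_3=2:  p_3=2·209+21=439,  q_3=2·10+1=21
a_4=9:  p_4=9·439+209=4160,  q_4=9·21+10=199
a_5=1:  p_5=1·4160+439=4599,  q_5=1·199+21=220
fundamental: x₁=4599, y₁=220  (since 21150801 − 437·48400 = 1)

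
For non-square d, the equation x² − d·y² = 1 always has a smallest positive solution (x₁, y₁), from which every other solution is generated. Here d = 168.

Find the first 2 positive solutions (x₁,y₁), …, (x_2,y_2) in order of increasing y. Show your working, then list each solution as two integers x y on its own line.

13 1
337 26

√168 = [12; 1,24, …], period ℓ=2 (even) → k=1
a_0=12:  p_0=12·1+0=12,  q_0=12·0+1=1
a_1=1:  p_1=1·12+1=13,  q_1=1·1+0=1
fundamental: x₁=13, y₁=1  (since 169 − 168·1 = 1)
k=2:  x_2 = 13·13+168·1·1 = 337,  y_2 = 13·1+1·13 = 26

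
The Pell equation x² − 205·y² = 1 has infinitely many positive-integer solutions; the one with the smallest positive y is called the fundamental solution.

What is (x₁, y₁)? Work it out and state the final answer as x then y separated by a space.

[14; 3,6,1,4,1,6,3,28] for √205; ℓ=8 ⇒ convergent index 7
i=0: a=14 ⇒ p=14, q=1
i=1: a=3 ⇒ p=43, q=3
i=2: a=6 ⇒ p=272, q=19
i=3: a=1 ⇒ p=315, q=22
i=4: a=4 ⇒ p=1532, q=107
i=5: a=1 ⇒ p=1847, q=129
i=6: a=6 ⇒ p=12614, q=881
i=7: a=3 ⇒ p=39689, q=2772
fundamental: x₁=39689, y₁=2772  (since 1575216721 − 205·7683984 = 1)

39689 2772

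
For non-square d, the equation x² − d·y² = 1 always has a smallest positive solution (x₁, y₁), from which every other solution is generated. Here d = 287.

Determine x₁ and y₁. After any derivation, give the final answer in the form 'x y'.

√287 = [16; 1,15,1,32, …], period ℓ=4 (even) → k=3
i=0: a=16 ⇒ p=16, q=1
…
i=2: a=15 ⇒ p=271, q=16
i=3: a=1 ⇒ p=288, q=17
→ (288, 17).  Check: 288²=82944, 287·17²=82943, difference 1.

288 17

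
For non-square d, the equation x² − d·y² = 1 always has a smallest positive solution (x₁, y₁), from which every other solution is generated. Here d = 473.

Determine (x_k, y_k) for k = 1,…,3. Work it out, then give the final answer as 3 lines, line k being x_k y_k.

√473 = [21; 1,2,1,42, …], period ℓ=4 (even) → k=3
k=0  a_k=21  p_k/q_k = 21/1
…
k=2  a_k=2  p_k/q_k = 65/3
k=3  a_k=1  p_k/q_k = 87/4
(x₁, y₁) = (87, 4);  87² − 473·4² = 1 ✓
(87+4√473)^2 = 15137 + 696√473
(87+4√473)^3 = 2633751 + 121100√473

87 4
15137 696
2633751 121100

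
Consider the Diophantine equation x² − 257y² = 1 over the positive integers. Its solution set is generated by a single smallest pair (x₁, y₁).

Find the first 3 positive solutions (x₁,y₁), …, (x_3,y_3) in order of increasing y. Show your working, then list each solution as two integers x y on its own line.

513 32
526337 32832
540021249 33685600

√257 = [16; 32, …], period ℓ=1 (odd) → k=1
a_0=16:  p_0=16·1+0=16,  q_0=16·0+1=1
a_1=32:  p_1=32·16+1=513,  q_1=32·1+0=32
→ (513, 32).  Check: 513²=263169, 257·32²=263168, difference 1.
n=2: (513,32)∘(513,32) = (513·513+257·32·32, 513·32+32·513) = (526337,32832)
n=3: (526337,32832)∘(513,32) = (513·526337+257·32·32832, 513·32832+32·526337) = (540021249,33685600)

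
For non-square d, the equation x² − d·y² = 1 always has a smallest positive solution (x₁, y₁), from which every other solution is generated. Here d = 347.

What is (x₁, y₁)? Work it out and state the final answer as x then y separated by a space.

√347 → a₀=18, period (1,1,1,2,4,…,1,1,36); ℓ=14 even so k=13
a_0=18:  p_0=18·1+0=18,  q_0=18·0+1=1
a_1=1:  p_1=1·18+1=19,  q_1=1·1+0=1
a_2=1:  p_2=1·19+18=37,  q_2=1·1+1=2
a_3=1:  p_3=1·37+19=56,  q_3=1·2+1=3
a_4=2:  p_4=2·56+37=149,  q_4=2·3+2=8
a_5=4:  p_5=4·149+56=652,  q_5=4·8+3=35
a_6=1:  p_6=1·652+149=801,  q_6=1·35+8=43
a_7=17:  p_7=17·801+652=14269,  q_7=17·43+35=766
…
a_9=4:  p_9=4·15070+14269=74549,  q_9=4·809+766=4002
a_10=2:  p_10=2·74549+15070=164168,  q_10=2·4002+809=8813
…
a_12=1:  p_12=1·238717+164168=402885,  q_12=1·12815+8813=21628
a_13=1:  p_13=1·402885+238717=641602,  q_13=1·21628+12815=34443
→ (641602, 34443).  Check: 641602²=411653126404, 347·34443²=411653126403, difference 1.

641602 34443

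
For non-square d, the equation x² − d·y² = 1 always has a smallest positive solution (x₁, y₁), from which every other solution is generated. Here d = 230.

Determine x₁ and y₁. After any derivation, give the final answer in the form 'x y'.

√230 → a₀=15, period (6,30); ℓ=2 even so k=1
i=0: a=15 ⇒ p=15, q=1
i=1: a=6 ⇒ p=91, q=6
fundamental: x₁=91, y₁=6  (since 8281 − 230·36 = 1)

91 6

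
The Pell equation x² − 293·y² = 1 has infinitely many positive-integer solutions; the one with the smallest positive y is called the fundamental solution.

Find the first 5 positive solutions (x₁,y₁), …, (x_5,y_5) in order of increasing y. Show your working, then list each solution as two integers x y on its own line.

12320649 719780
303596783562401 17736313474440
7481018815602612315849 437045785745090703340
184342013978870716056521769601 10769375446188914321717060880
4542426500373511536803322165613266249 265371389643423565052112223737518900

d=293: √d = [17; 8,1,1,8,34] (ℓ=5, odd), read p_9/q_9
k=0  a_k=17  p_k/q_k = 17/1
…
k=4  a_k=8  p_k/q_k = 2482/145
k=5  a_k=34  p_k/q_k = 84679/4947
…
k=7  a_k=1  p_k/q_k = 764593/44668
k=8  a_k=1  p_k/q_k = 1444507/84389
k=9  a_k=8  p_k/q_k = 12320649/719780
(x₁, y₁) = (12320649, 719780);  12320649² − 293·719780² = 1 ✓
n=2: (12320649,719780)∘(12320649,719780) = (12320649·12320649+293·719780·719780, 12320649·719780+719780·12320649) = (303596783562401,17736313474440)
n=3: (303596783562401,17736313474440)∘(12320649,719780) = (12320649·303596783562401+293·719780·17736313474440, 12320649·17736313474440+719780·303596783562401) = (7481018815602612315849,437045785745090703340)
n=4: (7481018815602612315849,437045785745090703340)∘(12320649,719780) = (12320649·7481018815602612315849+293·719780·437045785745090703340, 12320649·437045785745090703340+719780·7481018815602612315849) = (184342013978870716056521769601,10769375446188914321717060880)
n=5: (184342013978870716056521769601,10769375446188914321717060880)∘(12320649,719780) = (12320649·184342013978870716056521769601+293·719780·10769375446188914321717060880, 12320649·10769375446188914321717060880+719780·184342013978870716056521769601) = (4542426500373511536803322165613266249,265371389643423565052112223737518900)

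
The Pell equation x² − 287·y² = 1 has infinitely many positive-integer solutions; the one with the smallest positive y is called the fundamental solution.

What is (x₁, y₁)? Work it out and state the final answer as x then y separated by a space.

√287 = [16; 1,15,1,32, …], period ℓ=4 (even) → k=3
step 0: (16, 1)  from 16·(1,0) + (0,1)
step 1: (17, 1)  from 1·(16,1) + (1,0)
step 2: (271, 16)  from 15·(17,1) + (16,1)
step 3: (288, 17)  from 1·(271,16) + (17,1)
→ (288, 17).  Check: 288²=82944, 287·17²=82943, difference 1.

288 17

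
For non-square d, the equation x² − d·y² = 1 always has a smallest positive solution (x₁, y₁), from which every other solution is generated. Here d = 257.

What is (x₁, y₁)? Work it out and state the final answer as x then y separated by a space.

513 32

d=257: √d = [16; 32] (ℓ=1, odd), read p_1/q_1
i=0: a=16 ⇒ p=16, q=1
i=1: a=32 ⇒ p=513, q=32
→ (513, 32).  Check: 513²=263169, 257·32²=263168, difference 1.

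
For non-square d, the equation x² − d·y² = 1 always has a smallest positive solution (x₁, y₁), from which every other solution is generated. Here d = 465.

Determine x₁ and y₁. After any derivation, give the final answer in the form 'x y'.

15871 736

[21; 1,1,3,2,2,2,3,1,1,42] for √465; ℓ=10 ⇒ convergent index 9
step 0: (21, 1)  from 21·(1,0) + (0,1)
step 1: (22, 1)  from 1·(21,1) + (1,0)
…
step 3: (151, 7)  from 3·(43,2) + (22,1)
step 4: (345, 16)  from 2·(151,7) + (43,2)
…
step 8: (8949, 415)  from 1·(6922,321) + (2027,94)
step 9: (15871, 736)  from 1·(8949,415) + (6922,321)
→ (15871, 736).  Check: 15871²=251888641, 465·736²=251888640, difference 1.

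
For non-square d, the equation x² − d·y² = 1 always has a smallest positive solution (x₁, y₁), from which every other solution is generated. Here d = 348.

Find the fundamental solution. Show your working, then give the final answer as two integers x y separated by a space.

1567 84

[18; 1,1,1,8,1,1,1,36] for √348; ℓ=8 ⇒ convergent index 7
k=0  a_k=18  p_k/q_k = 18/1
k=1  a_k=1  p_k/q_k = 19/1
k=2  a_k=1  p_k/q_k = 37/2
k=3  a_k=1  p_k/q_k = 56/3
k=4  a_k=8  p_k/q_k = 485/26
k=5  a_k=1  p_k/q_k = 541/29
k=6  a_k=1  p_k/q_k = 1026/55
k=7  a_k=1  p_k/q_k = 1567/84
fundamental: x₁=1567, y₁=84  (since 2455489 − 348·7056 = 1)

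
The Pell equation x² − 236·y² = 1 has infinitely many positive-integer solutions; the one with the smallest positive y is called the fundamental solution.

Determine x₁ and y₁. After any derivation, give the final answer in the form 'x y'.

561799 36570

√236 = [15; 2,1,3,5,1,6,1,5,3,1,2,30, …], period ℓ=12 (even) → k=11
step 0: (15, 1)  from 15·(1,0) + (0,1)
step 1: (31, 2)  from 2·(15,1) + (1,0)
step 2: (46, 3)  from 1·(31,2) + (15,1)
step 3: (169, 11)  from 3·(46,3) + (31,2)
step 4: (891, 58)  from 5·(169,11) + (46,3)
step 5: (1060, 69)  from 1·(891,58) + (169,11)
…
step 7: (8311, 541)  from 1·(7251,472) + (1060,69)
…
step 9: (154729, 10072)  from 3·(48806,3177) + (8311,541)
step 10: (203535, 13249)  from 1·(154729,10072) + (48806,3177)
step 11: (561799, 36570)  from 2·(203535,13249) + (154729,10072)
(x₁, y₁) = (561799, 36570);  561799² − 236·36570² = 1 ✓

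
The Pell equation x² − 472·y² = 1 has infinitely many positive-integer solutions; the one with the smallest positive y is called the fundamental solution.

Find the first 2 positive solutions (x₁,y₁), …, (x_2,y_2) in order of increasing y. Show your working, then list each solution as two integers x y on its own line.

[21; 1,2,1,1,1,…,2,1,42] for √472; ℓ=14 ⇒ convergent index 13
step 0: (21, 1)  from 21·(1,0) + (0,1)
step 1: (22, 1)  from 1·(21,1) + (1,0)
…
step 3: (87, 4)  from 1·(65,3) + (22,1)
step 4: (152, 7)  from 1·(87,4) + (65,3)
…
step 8: (24224, 1115)  from 4·(5779,266) + (1108,51)
step 9: (30003, 1381)  from 1·(24224,1115) + (5779,266)
…
step 12: (222687, 10250)  from 2·(84230,3877) + (54227,2496)
step 13: (306917, 14127)  from 1·(222687,10250) + (84230,3877)
(x₁, y₁) = (306917, 14127);  306917² − 472·14127² = 1 ✓
(x_2, y_2) = (306917·306917 + 472·14127·14127, 306917·14127 + 14127·306917) = (188396089777, 8671632918)

306917 14127
188396089777 8671632918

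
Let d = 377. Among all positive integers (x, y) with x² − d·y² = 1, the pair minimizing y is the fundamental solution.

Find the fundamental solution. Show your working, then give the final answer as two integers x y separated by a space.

√377 = [19; 2,2,2,38, …], period ℓ=4 (even) → k=3
k=0  a_k=19  p_k/q_k = 19/1
…
k=2  a_k=2  p_k/q_k = 97/5
k=3  a_k=2  p_k/q_k = 233/12
(x₁, y₁) = (233, 12);  233² − 377·12² = 1 ✓

233 12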